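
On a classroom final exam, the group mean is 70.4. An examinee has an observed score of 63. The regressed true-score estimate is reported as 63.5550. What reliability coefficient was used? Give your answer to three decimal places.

0.925

T̂ = ρX + (1 − ρ)μ  ⇒  T̂ − μ = ρ(X − μ)
ρ = (T̂ − μ)/(X − μ) = (63.5550 − 70.4) / (63 − 70.4) = -6.8450 / -7.4 = 0.92500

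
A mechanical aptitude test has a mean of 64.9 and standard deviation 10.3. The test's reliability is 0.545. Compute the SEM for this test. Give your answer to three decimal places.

6.948

SEM = SD · √(1 − ρ) = 10.3 × √0.455 = 10.3 × 0.6745 = 6.9477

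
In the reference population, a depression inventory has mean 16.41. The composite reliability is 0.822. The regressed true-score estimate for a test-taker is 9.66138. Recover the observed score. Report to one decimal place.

T̂ = ρX + (1 − ρ)μ  ⇒  X = (T̂ − (1 − ρ)μ) / ρ
X = (9.66138 − 0.178 × 16.41) / 0.822 = (9.66138 − 2.92098) / 0.822 = 6.74040 / 0.822 = 8.200

8.2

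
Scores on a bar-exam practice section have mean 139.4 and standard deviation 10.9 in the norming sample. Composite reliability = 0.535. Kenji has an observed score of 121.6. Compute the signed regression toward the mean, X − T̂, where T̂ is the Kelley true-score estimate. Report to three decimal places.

T̂ = 0.535(121.6) + 0.465(139.4) = 65.0560 + 64.8210 = 129.87700 → 129.8770
X − T̂ = 121.6 − 129.8770 = -8.2770 → -8.277

-8.277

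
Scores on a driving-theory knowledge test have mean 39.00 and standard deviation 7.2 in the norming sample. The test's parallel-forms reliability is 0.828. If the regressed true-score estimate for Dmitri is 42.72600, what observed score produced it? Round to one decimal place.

T̂ = ρX + (1 − ρ)μ  ⇒  X = (T̂ − (1 − ρ)μ) / ρ
X = (42.72600 − 0.172 × 39.00) / 0.828 = (42.72600 − 6.70800) / 0.828 = 36.01800 / 0.828 = 43.500

43.5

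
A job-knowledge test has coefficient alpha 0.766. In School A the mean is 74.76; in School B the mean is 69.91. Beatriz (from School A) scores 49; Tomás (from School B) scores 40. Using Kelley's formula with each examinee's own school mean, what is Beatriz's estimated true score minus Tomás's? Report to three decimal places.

8.029

T̂_Beatriz = 0.766(49) + 0.234(74.76) = 55.02784
T̂_Tomás = 0.766(40) + 0.234(69.91) = 46.99894
Difference = 55.02784 − 46.99894 = 8.02890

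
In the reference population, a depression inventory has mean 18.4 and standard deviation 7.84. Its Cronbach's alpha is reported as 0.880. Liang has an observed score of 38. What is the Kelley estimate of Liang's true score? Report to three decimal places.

35.648

T̂ = ρX + (1 − ρ)μ
  = 0.880 × 38 + 0.120 × 18.4
  = 33.440 + 2.2080
  = 35.6480
  ≈ 35.648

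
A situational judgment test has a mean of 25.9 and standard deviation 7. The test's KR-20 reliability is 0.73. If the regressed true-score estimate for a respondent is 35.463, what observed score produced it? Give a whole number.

T̂ = ρX + (1 − ρ)μ  ⇒  X = (T̂ − (1 − ρ)μ) / ρ
X = (35.463 − 0.27 × 25.9) / 0.73 = (35.463 − 6.993) / 0.73 = 28.470 / 0.73 = 39.00

39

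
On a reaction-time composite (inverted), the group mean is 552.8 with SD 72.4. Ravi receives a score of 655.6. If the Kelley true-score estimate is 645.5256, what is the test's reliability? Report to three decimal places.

0.902

T̂ = ρX + (1 − ρ)μ  ⇒  T̂ − μ = ρ(X − μ)
ρ = (T̂ − μ)/(X − μ) = (645.5256 − 552.8) / (655.6 − 552.8) = 92.7256 / 102.8 = 0.90200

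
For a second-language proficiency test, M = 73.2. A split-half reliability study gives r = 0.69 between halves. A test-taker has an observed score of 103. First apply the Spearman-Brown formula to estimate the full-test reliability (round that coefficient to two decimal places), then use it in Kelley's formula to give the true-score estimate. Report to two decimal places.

Spearman-Brown: ρ = 2r/(1 + r) = 2(0.69)/(1 + 0.69) = 1.380/1.69 = 0.8166 → 0.82
Weight the observed score by reliability and the mean by (1 − reliability): T̂ = 0.82·103 + 0.18·73.2 = 84.46 + 13.176 = 97.636.

97.64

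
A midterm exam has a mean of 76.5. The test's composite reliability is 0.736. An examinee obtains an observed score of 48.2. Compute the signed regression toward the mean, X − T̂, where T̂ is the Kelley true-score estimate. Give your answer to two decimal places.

T̂ = 0.736(48.2) + 0.264(76.5) = 35.4752 + 20.1960 = 55.6712 → 55.671
X − T̂ = 48.2 − 55.671 = -7.471 → -7.47

-7.47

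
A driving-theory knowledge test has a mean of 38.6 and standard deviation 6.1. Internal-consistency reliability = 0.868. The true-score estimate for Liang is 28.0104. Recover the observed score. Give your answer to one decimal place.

26.4

T̂ = ρX + (1 − ρ)μ  ⇒  X = (T̂ − (1 − ρ)μ) / ρ
X = (28.0104 − 0.132 × 38.6) / 0.868 = (28.0104 − 5.0952) / 0.868 = 22.9152 / 0.868 = 26.400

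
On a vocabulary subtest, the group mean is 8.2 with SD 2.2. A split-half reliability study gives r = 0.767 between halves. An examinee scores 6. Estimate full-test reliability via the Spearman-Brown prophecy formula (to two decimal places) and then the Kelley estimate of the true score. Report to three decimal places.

6.286

Spearman-Brown: ρ = 2r/(1 + r) = 2(0.767)/(1 + 0.767) = 1.5340/1.767 = 0.8681 → 0.87
T̂ = ρX + (1 − ρ)μ
  = 0.87 × 6 + 0.13 × 8.2
  = 5.22 + 1.066
  = 6.2860
  ≈ 6.286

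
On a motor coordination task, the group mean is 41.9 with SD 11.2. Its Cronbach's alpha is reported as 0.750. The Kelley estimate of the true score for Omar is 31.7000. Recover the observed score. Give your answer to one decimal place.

28.3

T̂ = ρX + (1 − ρ)μ  ⇒  X = (T̂ − (1 − ρ)μ) / ρ
X = (31.7000 − 0.250 × 41.9) / 0.750 = (31.7000 − 10.4750) / 0.750 = 21.2250 / 0.750 = 28.300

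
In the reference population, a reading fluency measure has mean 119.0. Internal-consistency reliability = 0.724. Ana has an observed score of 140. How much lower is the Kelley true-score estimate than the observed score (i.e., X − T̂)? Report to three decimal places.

Weight the observed score by reliability and the mean by (1 − reliability): T̂ = 0.724·140 + 0.276·119.0 = 101.360 + 32.8440 = 134.20400.
X − T̂ = 140 − 134.2040 = 5.7960 → 5.796

5.796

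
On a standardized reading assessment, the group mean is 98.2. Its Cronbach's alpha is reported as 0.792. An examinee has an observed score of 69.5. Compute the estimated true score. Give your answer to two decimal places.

T̂ = ρX + (1 − ρ)μ
  = 0.792 × 69.5 + 0.208 × 98.2
  = 55.0440 + 20.4256
  = 75.470
  ≈ 75.47

75.47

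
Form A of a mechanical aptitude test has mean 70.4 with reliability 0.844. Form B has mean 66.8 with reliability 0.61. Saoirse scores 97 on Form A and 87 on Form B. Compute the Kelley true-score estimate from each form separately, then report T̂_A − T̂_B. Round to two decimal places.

T̂_A = 0.844(97) + 0.156(70.4) = 92.8504
T̂_B = 0.61(87) + 0.39(66.8) = 79.1220
T̂_A − T̂_B = 13.7284

13.73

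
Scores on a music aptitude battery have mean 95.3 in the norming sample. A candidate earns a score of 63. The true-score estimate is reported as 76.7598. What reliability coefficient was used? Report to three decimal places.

T̂ = ρX + (1 − ρ)μ  ⇒  T̂ − μ = ρ(X − μ)
ρ = (T̂ − μ)/(X − μ) = (76.7598 − 95.3) / (63 − 95.3) = -18.5402 / -32.3 = 0.57400

0.574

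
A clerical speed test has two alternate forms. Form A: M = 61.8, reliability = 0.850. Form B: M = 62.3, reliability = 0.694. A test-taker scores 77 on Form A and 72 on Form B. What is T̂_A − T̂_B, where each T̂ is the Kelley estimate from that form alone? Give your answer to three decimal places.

T̂_A = 0.850(77) + 0.150(61.8) = 74.72000
T̂_B = 0.694(72) + 0.306(62.3) = 69.03180
T̂_A − T̂_B = 5.68820

5.688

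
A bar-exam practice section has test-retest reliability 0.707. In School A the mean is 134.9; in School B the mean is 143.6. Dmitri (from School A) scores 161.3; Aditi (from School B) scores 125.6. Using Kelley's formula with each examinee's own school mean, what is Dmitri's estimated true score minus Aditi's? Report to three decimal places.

T̂_Dmitri = 0.707(161.3) + 0.293(134.9) = 153.56480
T̂_Aditi = 0.707(125.6) + 0.293(143.6) = 130.87400
Difference = 153.56480 − 130.87400 = 22.69080

22.691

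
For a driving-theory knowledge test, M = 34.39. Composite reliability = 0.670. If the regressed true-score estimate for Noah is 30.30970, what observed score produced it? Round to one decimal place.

T̂ = ρX + (1 − ρ)μ  ⇒  X = (T̂ − (1 − ρ)μ) / ρ
X = (30.30970 − 0.330 × 34.39) / 0.670 = (30.30970 − 11.34870) / 0.670 = 18.96100 / 0.670 = 28.300

28.3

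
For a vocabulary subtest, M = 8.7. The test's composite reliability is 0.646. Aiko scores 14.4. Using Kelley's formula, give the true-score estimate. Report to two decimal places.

12.38

Weight the observed score by reliability and the mean by (1 − reliability): T̂ = 0.646·14.4 + 0.354·8.7 = 9.3024 + 3.0798 = 12.382.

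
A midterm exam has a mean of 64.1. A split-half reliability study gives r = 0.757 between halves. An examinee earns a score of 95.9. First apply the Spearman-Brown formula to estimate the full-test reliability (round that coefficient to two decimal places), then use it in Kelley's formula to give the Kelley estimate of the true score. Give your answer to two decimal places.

91.45

Spearman-Brown: ρ = 2r/(1 + r) = 2(0.757)/(1 + 0.757) = 1.5140/1.757 = 0.8617 → 0.86
T̂ = ρX + (1 − ρ)μ
  = 0.86 × 95.9 + 0.14 × 64.1
  = 82.474 + 8.974
  = 91.448
  ≈ 91.45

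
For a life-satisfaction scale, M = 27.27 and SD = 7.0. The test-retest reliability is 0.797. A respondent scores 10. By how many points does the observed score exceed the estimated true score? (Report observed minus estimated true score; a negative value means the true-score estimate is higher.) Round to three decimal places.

T̂ = 0.797(10) + 0.203(27.27) = 7.970 + 5.53581 = 13.50581 → 13.5058
X − T̂ = 10 − 13.5058 = -3.5058 → -3.506

-3.506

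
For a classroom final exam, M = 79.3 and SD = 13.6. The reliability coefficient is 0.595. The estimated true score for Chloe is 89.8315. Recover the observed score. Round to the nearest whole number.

97

T̂ = ρX + (1 − ρ)μ  ⇒  X = (T̂ − (1 − ρ)μ) / ρ
X = (89.8315 − 0.405 × 79.3) / 0.595 = (89.8315 − 32.1165) / 0.595 = 57.7150 / 0.595 = 97.00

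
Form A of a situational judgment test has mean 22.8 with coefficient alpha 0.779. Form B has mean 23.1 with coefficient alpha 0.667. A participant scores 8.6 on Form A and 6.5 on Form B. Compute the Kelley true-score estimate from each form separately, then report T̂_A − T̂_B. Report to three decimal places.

-0.290

T̂_A = 0.779(8.6) + 0.221(22.8) = 11.73820
T̂_B = 0.667(6.5) + 0.333(23.1) = 12.02780
T̂_A − T̂_B = -0.28960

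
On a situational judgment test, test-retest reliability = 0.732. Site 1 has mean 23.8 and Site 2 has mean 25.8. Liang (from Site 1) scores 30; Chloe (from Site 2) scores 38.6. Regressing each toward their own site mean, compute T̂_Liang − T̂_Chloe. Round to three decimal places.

-6.831

T̂_Liang = 0.732(30) + 0.268(23.8) = 28.33840
T̂_Chloe = 0.732(38.6) + 0.268(25.8) = 35.16960
Difference = 28.33840 − 35.16960 = -6.83120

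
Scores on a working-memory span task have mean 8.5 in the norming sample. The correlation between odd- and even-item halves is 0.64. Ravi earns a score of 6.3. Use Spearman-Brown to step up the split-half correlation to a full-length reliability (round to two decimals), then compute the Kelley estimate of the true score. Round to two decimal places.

Spearman-Brown: ρ = 2r/(1 + r) = 2(0.64)/(1 + 0.64) = 1.280/1.64 = 0.7805 → 0.78
T̂ = 0.78(6.3) + 0.22(8.5) = 4.914 + 1.870 = 6.784 → 6.78

6.78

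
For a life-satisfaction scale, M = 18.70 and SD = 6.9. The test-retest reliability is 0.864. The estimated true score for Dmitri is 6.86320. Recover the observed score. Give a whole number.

T̂ = ρX + (1 − ρ)μ  ⇒  X = (T̂ − (1 − ρ)μ) / ρ
X = (6.86320 − 0.136 × 18.70) / 0.864 = (6.86320 − 2.54320) / 0.864 = 4.32000 / 0.864 = 5.00

5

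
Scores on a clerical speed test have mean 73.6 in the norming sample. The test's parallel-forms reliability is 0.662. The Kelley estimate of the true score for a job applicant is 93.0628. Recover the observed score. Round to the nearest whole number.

103

T̂ = ρX + (1 − ρ)μ  ⇒  X = (T̂ − (1 − ρ)μ) / ρ
X = (93.0628 − 0.338 × 73.6) / 0.662 = (93.0628 − 24.8768) / 0.662 = 68.1860 / 0.662 = 103.00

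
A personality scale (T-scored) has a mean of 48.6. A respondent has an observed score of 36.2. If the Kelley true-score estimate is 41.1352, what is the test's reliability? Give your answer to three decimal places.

0.602

T̂ = ρX + (1 − ρ)μ  ⇒  T̂ − μ = ρ(X − μ)
ρ = (T̂ − μ)/(X − μ) = (41.1352 − 48.6) / (36.2 − 48.6) = -7.4648 / -12.4 = 0.60200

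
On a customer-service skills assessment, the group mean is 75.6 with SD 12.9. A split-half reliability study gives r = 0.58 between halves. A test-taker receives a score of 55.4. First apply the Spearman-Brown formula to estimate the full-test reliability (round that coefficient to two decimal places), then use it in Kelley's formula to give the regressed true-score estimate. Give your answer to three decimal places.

60.854

Spearman-Brown: ρ = 2r/(1 + r) = 2(0.58)/(1 + 0.58) = 1.160/1.58 = 0.7342 → 0.73
T̂ = 0.73(55.4) + 0.27(75.6) = 40.442 + 20.412 = 60.8540 → 60.854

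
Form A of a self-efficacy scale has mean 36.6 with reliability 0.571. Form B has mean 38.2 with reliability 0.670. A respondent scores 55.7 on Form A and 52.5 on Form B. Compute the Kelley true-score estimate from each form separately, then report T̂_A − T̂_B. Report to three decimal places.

T̂_A = 0.571(55.7) + 0.429(36.6) = 47.50610
T̂_B = 0.670(52.5) + 0.330(38.2) = 47.78100
T̂_A − T̂_B = -0.27490

-0.275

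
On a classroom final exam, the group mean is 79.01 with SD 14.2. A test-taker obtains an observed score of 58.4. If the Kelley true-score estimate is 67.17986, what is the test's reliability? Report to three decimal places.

T̂ = ρX + (1 − ρ)μ  ⇒  T̂ − μ = ρ(X − μ)
ρ = (T̂ − μ)/(X − μ) = (67.17986 − 79.01) / (58.4 − 79.01) = -11.83014 / -20.61 = 0.57400

0.574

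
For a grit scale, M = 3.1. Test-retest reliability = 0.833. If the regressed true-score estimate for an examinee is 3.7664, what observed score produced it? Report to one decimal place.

T̂ = ρX + (1 − ρ)μ  ⇒  X = (T̂ − (1 − ρ)μ) / ρ
X = (3.7664 − 0.167 × 3.1) / 0.833 = (3.7664 − 0.5177) / 0.833 = 3.2487 / 0.833 = 3.900

3.9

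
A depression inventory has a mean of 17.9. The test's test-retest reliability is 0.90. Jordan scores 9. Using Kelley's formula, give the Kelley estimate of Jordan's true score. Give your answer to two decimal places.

T̂ = ρX + (1 − ρ)μ
  = 0.90 × 9 + 0.10 × 17.9
  = 8.10 + 1.790
  = 9.890
  ≈ 9.89

9.89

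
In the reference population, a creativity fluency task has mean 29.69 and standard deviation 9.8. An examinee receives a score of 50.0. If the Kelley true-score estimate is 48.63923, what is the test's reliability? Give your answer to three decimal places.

0.933

T̂ = ρX + (1 − ρ)μ  ⇒  T̂ − μ = ρ(X − μ)
ρ = (T̂ − μ)/(X − μ) = (48.63923 − 29.69) / (50.0 − 29.69) = 18.94923 / 20.31 = 0.93300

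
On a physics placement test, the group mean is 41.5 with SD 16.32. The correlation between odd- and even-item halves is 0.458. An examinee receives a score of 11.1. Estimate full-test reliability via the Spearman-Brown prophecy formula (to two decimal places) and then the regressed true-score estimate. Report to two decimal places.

Spearman-Brown: ρ = 2r/(1 + r) = 2(0.458)/(1 + 0.458) = 0.9160/1.458 = 0.6283 → 0.63
T̂ = 0.63(11.1) + 0.37(41.5) = 6.993 + 15.355 = 22.348 → 22.35

22.35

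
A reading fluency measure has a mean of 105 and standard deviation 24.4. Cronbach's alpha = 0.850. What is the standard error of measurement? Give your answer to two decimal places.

9.45

SEM = SD · √(1 − ρ) = 24.4 × √0.150 = 24.4 × 0.3873 = 9.450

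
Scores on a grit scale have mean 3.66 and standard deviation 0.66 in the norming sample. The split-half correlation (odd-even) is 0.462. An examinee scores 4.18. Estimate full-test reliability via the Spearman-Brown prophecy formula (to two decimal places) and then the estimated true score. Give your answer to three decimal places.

Spearman-Brown: ρ = 2r/(1 + r) = 2(0.462)/(1 + 0.462) = 0.9240/1.462 = 0.6320 → 0.63
Kelley's formula gives T̂ = 0.63·4.18 + 0.37·3.66 = 2.6334 + 1.3542 = 3.9876.

3.988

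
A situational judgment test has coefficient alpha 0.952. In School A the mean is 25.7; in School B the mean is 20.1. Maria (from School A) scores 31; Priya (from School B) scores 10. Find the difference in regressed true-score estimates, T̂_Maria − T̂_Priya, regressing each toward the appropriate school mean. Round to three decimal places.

20.261

T̂_Maria = 0.952(31) + 0.048(25.7) = 30.74560
T̂_Priya = 0.952(10) + 0.048(20.1) = 10.48480
Difference = 30.74560 − 10.48480 = 20.26080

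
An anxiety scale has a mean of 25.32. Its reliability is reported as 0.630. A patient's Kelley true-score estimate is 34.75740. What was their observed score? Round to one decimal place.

40.3

T̂ = ρX + (1 − ρ)μ  ⇒  X = (T̂ − (1 − ρ)μ) / ρ
X = (34.75740 − 0.370 × 25.32) / 0.630 = (34.75740 − 9.36840) / 0.630 = 25.38900 / 0.630 = 40.300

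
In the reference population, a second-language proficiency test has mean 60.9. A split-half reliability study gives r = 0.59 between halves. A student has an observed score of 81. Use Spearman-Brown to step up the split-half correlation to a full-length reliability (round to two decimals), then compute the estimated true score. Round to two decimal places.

75.77

Spearman-Brown: ρ = 2r/(1 + r) = 2(0.59)/(1 + 0.59) = 1.180/1.59 = 0.7421 → 0.74
T̂ = 0.74(81) + 0.26(60.9) = 59.94 + 15.834 = 75.774 → 75.77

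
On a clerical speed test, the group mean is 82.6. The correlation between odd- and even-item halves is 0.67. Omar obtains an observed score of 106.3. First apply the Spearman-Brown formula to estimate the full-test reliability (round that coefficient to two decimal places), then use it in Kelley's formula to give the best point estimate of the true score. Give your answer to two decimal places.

101.56

Spearman-Brown: ρ = 2r/(1 + r) = 2(0.67)/(1 + 0.67) = 1.340/1.67 = 0.8024 → 0.80
T̂ = ρX + (1 − ρ)μ
  = 0.80 × 106.3 + 0.20 × 82.6
  = 85.040 + 16.520
  = 101.560
  ≈ 101.56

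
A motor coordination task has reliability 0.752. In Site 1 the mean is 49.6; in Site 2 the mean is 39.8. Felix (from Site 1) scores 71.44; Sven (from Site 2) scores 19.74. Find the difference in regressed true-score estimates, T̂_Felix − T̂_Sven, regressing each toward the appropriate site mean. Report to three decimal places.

T̂_Felix = 0.752(71.44) + 0.248(49.6) = 66.02368
T̂_Sven = 0.752(19.74) + 0.248(39.8) = 24.71488
Difference = 66.02368 − 24.71488 = 41.30880

41.309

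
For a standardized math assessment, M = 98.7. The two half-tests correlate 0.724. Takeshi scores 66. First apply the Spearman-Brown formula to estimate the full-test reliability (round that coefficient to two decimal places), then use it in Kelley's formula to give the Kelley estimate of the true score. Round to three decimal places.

Spearman-Brown: ρ = 2r/(1 + r) = 2(0.724)/(1 + 0.724) = 1.4480/1.724 = 0.8399 → 0.84
T̂ = ρX + (1 − ρ)μ
  = 0.84 × 66 + 0.16 × 98.7
  = 55.44 + 15.792
  = 71.2320
  ≈ 71.232

71.232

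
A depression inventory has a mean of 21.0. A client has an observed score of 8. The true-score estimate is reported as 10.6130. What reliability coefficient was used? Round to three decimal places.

0.799

T̂ = ρX + (1 − ρ)μ  ⇒  T̂ − μ = ρ(X − μ)
ρ = (T̂ − μ)/(X − μ) = (10.6130 − 21.0) / (8 − 21.0) = -10.3870 / -13.0 = 0.79900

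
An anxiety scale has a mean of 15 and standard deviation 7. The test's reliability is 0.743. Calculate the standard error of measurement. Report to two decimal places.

3.55

SEM = SD · √(1 − ρ) = 7 × √0.257 = 7 × 0.5070 = 3.549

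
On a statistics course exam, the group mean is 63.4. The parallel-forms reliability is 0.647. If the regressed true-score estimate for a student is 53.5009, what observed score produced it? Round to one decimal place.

T̂ = ρX + (1 − ρ)μ  ⇒  X = (T̂ − (1 − ρ)μ) / ρ
X = (53.5009 − 0.353 × 63.4) / 0.647 = (53.5009 − 22.3802) / 0.647 = 31.1207 / 0.647 = 48.100

48.1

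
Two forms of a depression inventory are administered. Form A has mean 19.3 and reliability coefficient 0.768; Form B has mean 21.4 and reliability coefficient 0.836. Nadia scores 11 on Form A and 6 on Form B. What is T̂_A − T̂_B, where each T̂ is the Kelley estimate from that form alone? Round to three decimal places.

T̂_A = 0.768(11) + 0.232(19.3) = 12.92560
T̂_B = 0.836(6) + 0.164(21.4) = 8.52560
T̂_A − T̂_B = 4.40000

4.400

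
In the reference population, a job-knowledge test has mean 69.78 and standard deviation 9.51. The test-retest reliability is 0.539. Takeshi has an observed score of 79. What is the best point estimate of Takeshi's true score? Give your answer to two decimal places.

74.75

T̂ = ρX + (1 − ρ)μ
  = 0.539 × 79 + 0.461 × 69.78
  = 42.581 + 32.16858
  = 74.750
  ≈ 74.75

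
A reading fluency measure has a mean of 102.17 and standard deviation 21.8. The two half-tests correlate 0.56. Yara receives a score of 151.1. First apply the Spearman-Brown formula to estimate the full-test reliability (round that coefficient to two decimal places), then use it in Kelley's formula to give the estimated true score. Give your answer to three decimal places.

Spearman-Brown: ρ = 2r/(1 + r) = 2(0.56)/(1 + 0.56) = 1.120/1.56 = 0.7179 → 0.72
T̂ = 0.72(151.1) + 0.28(102.17) = 108.792 + 28.6076 = 137.3996 → 137.400

137.400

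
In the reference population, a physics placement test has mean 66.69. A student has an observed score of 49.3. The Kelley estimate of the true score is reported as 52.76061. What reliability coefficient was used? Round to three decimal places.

T̂ = ρX + (1 − ρ)μ  ⇒  T̂ − μ = ρ(X − μ)
ρ = (T̂ − μ)/(X − μ) = (52.76061 − 66.69) / (49.3 − 66.69) = -13.92939 / -17.39 = 0.80100

0.801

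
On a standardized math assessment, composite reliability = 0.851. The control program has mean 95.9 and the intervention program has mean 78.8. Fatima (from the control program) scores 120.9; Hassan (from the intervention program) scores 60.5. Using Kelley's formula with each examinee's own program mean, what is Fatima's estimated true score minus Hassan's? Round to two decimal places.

53.95

T̂_Fatima = 0.851(120.9) + 0.149(95.9) = 117.1750
T̂_Hassan = 0.851(60.5) + 0.149(78.8) = 63.2267
Difference = 117.1750 − 63.2267 = 53.9483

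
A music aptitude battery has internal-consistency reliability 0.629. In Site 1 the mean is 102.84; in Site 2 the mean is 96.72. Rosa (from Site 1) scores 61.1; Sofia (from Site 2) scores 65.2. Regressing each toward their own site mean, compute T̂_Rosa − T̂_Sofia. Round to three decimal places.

-0.308

T̂_Rosa = 0.629(61.1) + 0.371(102.84) = 76.58554
T̂_Sofia = 0.629(65.2) + 0.371(96.72) = 76.89392
Difference = 76.58554 − 76.89392 = -0.30838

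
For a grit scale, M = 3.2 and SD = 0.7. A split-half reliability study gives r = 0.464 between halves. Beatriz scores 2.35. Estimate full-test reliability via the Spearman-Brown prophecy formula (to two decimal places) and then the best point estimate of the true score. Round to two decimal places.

2.66

Spearman-Brown: ρ = 2r/(1 + r) = 2(0.464)/(1 + 0.464) = 0.9280/1.464 = 0.6339 → 0.63
Regress the observed score toward the mean by the unreliability: T̂ = 0.63·2.35 + 0.37·3.2 = 1.4805 + 1.184 = 2.665.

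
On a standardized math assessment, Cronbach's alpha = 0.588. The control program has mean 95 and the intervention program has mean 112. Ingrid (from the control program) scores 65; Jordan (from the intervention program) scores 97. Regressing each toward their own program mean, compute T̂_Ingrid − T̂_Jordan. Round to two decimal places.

-25.82

T̂_Ingrid = 0.588(65) + 0.412(95) = 77.3600
T̂_Jordan = 0.588(97) + 0.412(112) = 103.1800
Difference = 77.3600 − 103.1800 = -25.8200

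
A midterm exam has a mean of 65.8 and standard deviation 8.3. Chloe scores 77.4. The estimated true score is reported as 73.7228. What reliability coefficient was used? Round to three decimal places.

T̂ = ρX + (1 − ρ)μ  ⇒  T̂ − μ = ρ(X − μ)
ρ = (T̂ − μ)/(X − μ) = (73.7228 − 65.8) / (77.4 − 65.8) = 7.9228 / 11.6 = 0.68300

0.683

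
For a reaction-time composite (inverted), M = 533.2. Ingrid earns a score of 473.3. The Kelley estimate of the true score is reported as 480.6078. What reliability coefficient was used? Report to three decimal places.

0.878

T̂ = ρX + (1 − ρ)μ  ⇒  T̂ − μ = ρ(X − μ)
ρ = (T̂ − μ)/(X − μ) = (480.6078 − 533.2) / (473.3 − 533.2) = -52.5922 / -59.9 = 0.87800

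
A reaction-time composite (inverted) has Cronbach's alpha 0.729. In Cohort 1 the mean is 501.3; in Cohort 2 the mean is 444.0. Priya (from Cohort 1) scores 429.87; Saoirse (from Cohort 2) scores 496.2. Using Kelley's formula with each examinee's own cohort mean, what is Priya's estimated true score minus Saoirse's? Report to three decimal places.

-32.826

T̂_Priya = 0.729(429.87) + 0.271(501.3) = 449.22753
T̂_Saoirse = 0.729(496.2) + 0.271(444.0) = 482.05380
Difference = 449.22753 − 482.05380 = -32.82627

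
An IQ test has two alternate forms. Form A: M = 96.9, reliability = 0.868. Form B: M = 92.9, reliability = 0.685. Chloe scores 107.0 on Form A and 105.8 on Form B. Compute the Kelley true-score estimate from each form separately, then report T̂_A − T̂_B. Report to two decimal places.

3.93

T̂_A = 0.868(107.0) + 0.132(96.9) = 105.6668
T̂_B = 0.685(105.8) + 0.315(92.9) = 101.7365
T̂_A − T̂_B = 3.9303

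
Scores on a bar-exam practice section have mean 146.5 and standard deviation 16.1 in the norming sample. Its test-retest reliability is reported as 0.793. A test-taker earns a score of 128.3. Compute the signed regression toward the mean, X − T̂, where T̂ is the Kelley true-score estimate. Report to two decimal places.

-3.77

T̂ = 0.793(128.3) + 0.207(146.5) = 101.7419 + 30.3255 = 132.0674 → 132.067
X − T̂ = 128.3 − 132.067 = -3.767 → -3.77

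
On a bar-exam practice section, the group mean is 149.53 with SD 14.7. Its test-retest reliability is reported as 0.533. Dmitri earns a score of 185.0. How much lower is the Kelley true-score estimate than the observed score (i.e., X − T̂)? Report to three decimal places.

16.564

T̂ = ρX + (1 − ρ)μ
  = 0.533 × 185.0 + 0.467 × 149.53
  = 98.6050 + 69.83051
  = 168.43551
  ≈ 168.4355
X − T̂ = 185.0 − 168.4355 = 16.5645 → 16.564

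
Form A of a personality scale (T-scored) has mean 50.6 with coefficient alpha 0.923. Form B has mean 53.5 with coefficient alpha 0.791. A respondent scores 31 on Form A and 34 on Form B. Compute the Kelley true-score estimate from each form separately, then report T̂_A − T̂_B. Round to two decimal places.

T̂_A = 0.923(31) + 0.077(50.6) = 32.5092
T̂_B = 0.791(34) + 0.209(53.5) = 38.0755
T̂_A − T̂_B = -5.5663

-5.57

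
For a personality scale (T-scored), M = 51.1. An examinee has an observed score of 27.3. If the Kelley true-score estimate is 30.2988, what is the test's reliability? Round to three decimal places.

0.874

T̂ = ρX + (1 − ρ)μ  ⇒  T̂ − μ = ρ(X − μ)
ρ = (T̂ − μ)/(X − μ) = (30.2988 − 51.1) / (27.3 − 51.1) = -20.8012 / -23.8 = 0.87400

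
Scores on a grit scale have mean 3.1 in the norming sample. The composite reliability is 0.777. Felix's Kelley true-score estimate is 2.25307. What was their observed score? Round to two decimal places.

T̂ = ρX + (1 − ρ)μ  ⇒  X = (T̂ − (1 − ρ)μ) / ρ
X = (2.25307 − 0.223 × 3.1) / 0.777 = (2.25307 − 0.6913) / 0.777 = 1.56177 / 0.777 = 2.0100

2.01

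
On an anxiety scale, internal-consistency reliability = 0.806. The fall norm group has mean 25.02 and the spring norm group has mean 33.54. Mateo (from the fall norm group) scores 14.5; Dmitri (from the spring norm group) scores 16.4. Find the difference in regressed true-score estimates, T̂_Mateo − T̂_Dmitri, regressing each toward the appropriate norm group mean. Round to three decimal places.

-3.184

T̂_Mateo = 0.806(14.5) + 0.194(25.02) = 16.54088
T̂_Dmitri = 0.806(16.4) + 0.194(33.54) = 19.72516
Difference = 16.54088 − 19.72516 = -3.18428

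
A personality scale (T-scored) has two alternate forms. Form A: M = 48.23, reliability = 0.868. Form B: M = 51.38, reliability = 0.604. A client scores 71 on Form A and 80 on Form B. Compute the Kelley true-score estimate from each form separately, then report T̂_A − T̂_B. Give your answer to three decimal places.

T̂_A = 0.868(71) + 0.132(48.23) = 67.99436
T̂_B = 0.604(80) + 0.396(51.38) = 68.66648
T̂_A − T̂_B = -0.67212

-0.672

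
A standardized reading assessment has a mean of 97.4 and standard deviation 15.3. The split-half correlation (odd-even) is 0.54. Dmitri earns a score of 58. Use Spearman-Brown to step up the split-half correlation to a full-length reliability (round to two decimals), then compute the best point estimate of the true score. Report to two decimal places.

69.82

Spearman-Brown: ρ = 2r/(1 + r) = 2(0.54)/(1 + 0.54) = 1.080/1.54 = 0.7013 → 0.70
T̂ = 0.70(58) + 0.30(97.4) = 40.60 + 29.220 = 69.820 → 69.82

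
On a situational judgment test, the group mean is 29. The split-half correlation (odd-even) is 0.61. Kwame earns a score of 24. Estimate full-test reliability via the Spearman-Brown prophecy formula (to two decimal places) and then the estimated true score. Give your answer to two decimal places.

Spearman-Brown: ρ = 2r/(1 + r) = 2(0.61)/(1 + 0.61) = 1.220/1.61 = 0.7578 → 0.76
T̂ = ρX + (1 − ρ)μ
  = 0.76 × 24 + 0.24 × 29
  = 18.24 + 6.96
  = 25.200
  ≈ 25.20

25.20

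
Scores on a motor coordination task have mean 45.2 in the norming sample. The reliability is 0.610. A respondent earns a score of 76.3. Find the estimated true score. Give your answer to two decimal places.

64.17

T̂ = ρX + (1 − ρ)μ
  = 0.610 × 76.3 + 0.390 × 45.2
  = 46.5430 + 17.6280
  = 64.171
  ≈ 64.17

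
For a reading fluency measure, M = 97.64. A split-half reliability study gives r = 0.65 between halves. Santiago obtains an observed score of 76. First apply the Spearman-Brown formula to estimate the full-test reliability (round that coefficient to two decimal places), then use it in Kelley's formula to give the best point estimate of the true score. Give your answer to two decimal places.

Spearman-Brown: ρ = 2r/(1 + r) = 2(0.65)/(1 + 0.65) = 1.300/1.65 = 0.7879 → 0.79
T̂ = ρX + (1 − ρ)μ
  = 0.79 × 76 + 0.21 × 97.64
  = 60.04 + 20.5044
  = 80.544
  ≈ 80.54

80.54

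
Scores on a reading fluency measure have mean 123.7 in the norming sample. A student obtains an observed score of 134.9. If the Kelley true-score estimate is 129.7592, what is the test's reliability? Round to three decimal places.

T̂ = ρX + (1 − ρ)μ  ⇒  T̂ − μ = ρ(X − μ)
ρ = (T̂ − μ)/(X − μ) = (129.7592 − 123.7) / (134.9 − 123.7) = 6.0592 / 11.2 = 0.54100

0.541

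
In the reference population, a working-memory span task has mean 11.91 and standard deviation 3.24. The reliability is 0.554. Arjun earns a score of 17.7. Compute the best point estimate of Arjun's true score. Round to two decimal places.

15.12

Regress the observed score toward the mean by the unreliability: T̂ = 0.554·17.7 + 0.446·11.91 = 9.8058 + 5.31186 = 15.118.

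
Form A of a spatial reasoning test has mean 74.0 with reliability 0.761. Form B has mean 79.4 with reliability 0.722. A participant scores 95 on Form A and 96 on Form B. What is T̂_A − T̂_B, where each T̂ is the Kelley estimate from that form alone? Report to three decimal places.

-1.404

T̂_A = 0.761(95) + 0.239(74.0) = 89.98100
T̂_B = 0.722(96) + 0.278(79.4) = 91.38520
T̂_A − T̂_B = -1.40420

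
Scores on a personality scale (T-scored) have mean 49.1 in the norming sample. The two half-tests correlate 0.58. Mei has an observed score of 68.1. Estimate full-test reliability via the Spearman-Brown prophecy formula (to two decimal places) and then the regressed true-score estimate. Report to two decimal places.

62.97

Spearman-Brown: ρ = 2r/(1 + r) = 2(0.58)/(1 + 0.58) = 1.160/1.58 = 0.7342 → 0.73
T̂ = 0.73(68.1) + 0.27(49.1) = 49.713 + 13.257 = 62.970 → 62.97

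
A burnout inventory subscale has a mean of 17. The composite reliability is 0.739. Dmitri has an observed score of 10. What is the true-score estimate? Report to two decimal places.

Regress the observed score toward the mean by the unreliability: T̂ = 0.739·10 + 0.261·17 = 7.390 + 4.437 = 11.827.

11.83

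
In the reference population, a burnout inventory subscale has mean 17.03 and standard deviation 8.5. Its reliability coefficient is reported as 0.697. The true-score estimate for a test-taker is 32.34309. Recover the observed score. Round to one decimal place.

T̂ = ρX + (1 − ρ)μ  ⇒  X = (T̂ − (1 − ρ)μ) / ρ
X = (32.34309 − 0.303 × 17.03) / 0.697 = (32.34309 − 5.16009) / 0.697 = 27.18300 / 0.697 = 39.000

39.0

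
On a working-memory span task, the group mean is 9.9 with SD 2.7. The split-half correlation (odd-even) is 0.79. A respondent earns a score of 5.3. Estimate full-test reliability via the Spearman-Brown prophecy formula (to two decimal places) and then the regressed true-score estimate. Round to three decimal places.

Spearman-Brown: ρ = 2r/(1 + r) = 2(0.79)/(1 + 0.79) = 1.580/1.79 = 0.8827 → 0.88
T̂ = 0.88(5.3) + 0.12(9.9) = 4.664 + 1.188 = 5.8520 → 5.852

5.852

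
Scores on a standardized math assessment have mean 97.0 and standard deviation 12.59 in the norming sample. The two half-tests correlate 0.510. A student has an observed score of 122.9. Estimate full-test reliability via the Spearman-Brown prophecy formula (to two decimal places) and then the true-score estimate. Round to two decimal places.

Spearman-Brown: ρ = 2r/(1 + r) = 2(0.510)/(1 + 0.510) = 1.0200/1.510 = 0.6755 → 0.68
T̂ = 0.68(122.9) + 0.32(97.0) = 83.572 + 31.040 = 114.612 → 114.61

114.61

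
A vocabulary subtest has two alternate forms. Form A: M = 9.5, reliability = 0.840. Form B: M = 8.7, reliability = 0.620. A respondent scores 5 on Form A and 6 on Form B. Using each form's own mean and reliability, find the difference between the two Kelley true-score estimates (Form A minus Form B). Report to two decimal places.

T̂_A = 0.840(5) + 0.160(9.5) = 5.7200
T̂_B = 0.620(6) + 0.380(8.7) = 7.0260
T̂_A − T̂_B = -1.3060

-1.31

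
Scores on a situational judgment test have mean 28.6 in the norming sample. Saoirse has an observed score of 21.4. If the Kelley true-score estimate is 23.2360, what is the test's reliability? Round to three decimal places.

T̂ = ρX + (1 − ρ)μ  ⇒  T̂ − μ = ρ(X − μ)
ρ = (T̂ − μ)/(X − μ) = (23.2360 − 28.6) / (21.4 − 28.6) = -5.3640 / -7.2 = 0.74500

0.745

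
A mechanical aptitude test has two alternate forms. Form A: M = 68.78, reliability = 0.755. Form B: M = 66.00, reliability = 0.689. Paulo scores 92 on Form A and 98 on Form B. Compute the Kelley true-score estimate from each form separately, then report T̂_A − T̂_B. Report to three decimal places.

T̂_A = 0.755(92) + 0.245(68.78) = 86.31110
T̂_B = 0.689(98) + 0.311(66.00) = 88.04800
T̂_A − T̂_B = -1.73690

-1.737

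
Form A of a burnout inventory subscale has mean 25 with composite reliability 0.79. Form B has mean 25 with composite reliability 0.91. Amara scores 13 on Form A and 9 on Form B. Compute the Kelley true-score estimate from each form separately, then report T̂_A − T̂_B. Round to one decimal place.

T̂_A = 0.79(13) + 0.21(25) = 15.520
T̂_B = 0.91(9) + 0.09(25) = 10.440
T̂_A − T̂_B = 5.080

5.1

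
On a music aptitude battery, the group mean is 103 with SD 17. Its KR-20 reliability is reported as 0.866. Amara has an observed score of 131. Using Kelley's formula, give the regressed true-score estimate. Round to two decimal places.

Kelley's formula gives T̂ = 0.866·131 + 0.134·103 = 113.446 + 13.802 = 127.248.

127.25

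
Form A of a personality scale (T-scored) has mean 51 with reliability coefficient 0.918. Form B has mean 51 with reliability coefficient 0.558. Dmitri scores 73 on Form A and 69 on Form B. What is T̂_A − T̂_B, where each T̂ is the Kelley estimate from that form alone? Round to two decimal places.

T̂_A = 0.918(73) + 0.082(51) = 71.1960
T̂_B = 0.558(69) + 0.442(51) = 61.0440
T̂_A − T̂_B = 10.1520

10.15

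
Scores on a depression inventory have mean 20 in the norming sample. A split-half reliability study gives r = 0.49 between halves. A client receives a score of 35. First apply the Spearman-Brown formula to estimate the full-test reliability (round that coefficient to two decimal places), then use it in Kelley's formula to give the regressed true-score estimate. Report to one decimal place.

Spearman-Brown: ρ = 2r/(1 + r) = 2(0.49)/(1 + 0.49) = 0.980/1.49 = 0.6577 → 0.66
T̂ = 0.66(35) + 0.34(20) = 23.10 + 6.80 = 29.90 → 29.9

29.9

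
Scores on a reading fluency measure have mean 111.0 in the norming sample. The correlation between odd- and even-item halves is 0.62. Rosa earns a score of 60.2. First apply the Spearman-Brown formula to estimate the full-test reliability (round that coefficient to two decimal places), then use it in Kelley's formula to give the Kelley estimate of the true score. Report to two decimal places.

71.88

Spearman-Brown: ρ = 2r/(1 + r) = 2(0.62)/(1 + 0.62) = 1.240/1.62 = 0.7654 → 0.77
T̂ = ρX + (1 − ρ)μ
  = 0.77 × 60.2 + 0.23 × 111.0
  = 46.354 + 25.530
  = 71.884
  ≈ 71.88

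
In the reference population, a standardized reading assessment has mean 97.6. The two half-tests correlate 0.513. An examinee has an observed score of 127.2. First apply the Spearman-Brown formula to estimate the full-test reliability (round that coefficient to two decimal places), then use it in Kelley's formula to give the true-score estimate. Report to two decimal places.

Spearman-Brown: ρ = 2r/(1 + r) = 2(0.513)/(1 + 0.513) = 1.0260/1.513 = 0.6781 → 0.68
Weight the observed score by reliability and the mean by (1 − reliability): T̂ = 0.68·127.2 + 0.32·97.6 = 86.496 + 31.232 = 117.728.

117.73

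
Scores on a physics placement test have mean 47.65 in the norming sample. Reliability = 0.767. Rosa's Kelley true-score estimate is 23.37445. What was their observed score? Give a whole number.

T̂ = ρX + (1 − ρ)μ  ⇒  X = (T̂ − (1 − ρ)μ) / ρ
X = (23.37445 − 0.233 × 47.65) / 0.767 = (23.37445 − 11.10245) / 0.767 = 12.27200 / 0.767 = 16.00

16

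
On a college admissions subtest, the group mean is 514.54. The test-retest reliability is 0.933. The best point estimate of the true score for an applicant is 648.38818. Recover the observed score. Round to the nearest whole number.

T̂ = ρX + (1 − ρ)μ  ⇒  X = (T̂ − (1 − ρ)μ) / ρ
X = (648.38818 − 0.067 × 514.54) / 0.933 = (648.38818 − 34.47418) / 0.933 = 613.91400 / 0.933 = 658.00

658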